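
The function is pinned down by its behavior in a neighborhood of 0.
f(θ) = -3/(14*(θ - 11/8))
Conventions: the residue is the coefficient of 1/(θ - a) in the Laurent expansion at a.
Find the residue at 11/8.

The residue is -3/14.

At the order-1 pole 11/8 set g(θ) = (θ - (11/8))*f(θ) = -3/14.
Simple pole: residue = g(a) at a = 11/8, which is -3/14.


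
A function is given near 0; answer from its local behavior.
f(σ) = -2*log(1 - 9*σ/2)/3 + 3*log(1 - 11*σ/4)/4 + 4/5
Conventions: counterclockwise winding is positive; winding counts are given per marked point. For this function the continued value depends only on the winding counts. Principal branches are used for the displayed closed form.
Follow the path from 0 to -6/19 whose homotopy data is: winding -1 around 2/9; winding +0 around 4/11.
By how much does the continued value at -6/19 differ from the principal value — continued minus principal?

Continued minus principal equals (4/3)*pi*i.

The rational part is single-valued and drops out of the difference; each branch term changes only by its own monodromy.
(-2/3)*log(1 - σ/(2/9)): each positive loop around 2/9 adds 2*pi*i to the log, so winding -1 contributes (-2/3)*(-1)*2*pi*i = (4/3)*pi*i.
(3/4)*log(1 - σ/(4/11)): winding 0 around 4/11, so this term returns to its principal value, contribution 0.
Summing the contributions at σ = -6/19 gives (4/3)*pi*i.


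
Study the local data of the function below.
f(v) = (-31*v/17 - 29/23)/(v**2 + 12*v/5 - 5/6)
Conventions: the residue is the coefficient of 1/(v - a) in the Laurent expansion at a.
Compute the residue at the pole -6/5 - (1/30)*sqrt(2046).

The residue is -31/34 - (1813/266662)*sqrt(2046).

The factor v**2 + 12*v/5 - 5/6 splits as (v - a)(v - a') with a = -6/5 - (1/30)*sqrt(2046), a' = -6/5 + (1/30)*sqrt(2046). At the order-1 pole a set g(v) = (v - a)*f(v) = [-31*v/17 - 29/23] / (v - a').
Simple pole: residue = g(a) at a = -6/5 - (1/30)*sqrt(2046), which is -31/34 - (1813/266662)*sqrt(2046).


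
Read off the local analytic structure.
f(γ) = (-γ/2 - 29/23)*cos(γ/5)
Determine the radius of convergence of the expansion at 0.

The factor cos(γ/5) is entire and contributes no finite singular point.
The polynomial part has no poles.
No finite singular points: the Taylor series at 0 converges everywhere.

The radius of convergence is infinite.


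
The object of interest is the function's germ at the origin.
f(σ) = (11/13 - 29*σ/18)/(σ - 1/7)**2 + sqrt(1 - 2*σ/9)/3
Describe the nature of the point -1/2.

The point is a regular point.

Denominator factors: σ - 1/7 = -9/14 at σ = -1/2 — none vanishes.
Branch term sqrt(1 - σ/(9/2)): argument at -1/2 is 10/9, nonzero, so -1/2 is not its branch point (a point on a principal cut is still regular for the continued germ).
So the germ continues analytically to -1/2.


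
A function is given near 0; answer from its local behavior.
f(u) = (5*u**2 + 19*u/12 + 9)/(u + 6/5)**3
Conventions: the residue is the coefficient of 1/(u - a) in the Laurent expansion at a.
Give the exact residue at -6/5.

At the order-3 pole -6/5 set g(u) = (u - (-6/5))^3*f(u) = 5*u**2 + 19*u/12 + 9.
Order-3 pole: residue = g''(a)/2; g''(-6/5) = 10, so the residue is 5.

The residue is 5.


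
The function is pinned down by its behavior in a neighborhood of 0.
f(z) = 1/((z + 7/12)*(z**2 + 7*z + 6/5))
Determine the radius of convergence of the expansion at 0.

Denominator factor (z**2 + 7*z + 6/5): discriminant 221/5, real irrational roots -7/2 + (1/10)*sqrt(1105) and -7/2 - (1/10)*sqrt(1105); poles of order 1, moduli 7/2 - (1/10)*sqrt(1105) and 7/2 + (1/10)*sqrt(1105).
Denominator factor (z + 7/12): pole of order 1 at -7/12, modulus 7/12.
The radius of convergence is the smallest modulus among the singular points: 7/2 - (1/10)*sqrt(1105).

The radius of convergence is 7/2 - (1/10)*sqrt(1105).


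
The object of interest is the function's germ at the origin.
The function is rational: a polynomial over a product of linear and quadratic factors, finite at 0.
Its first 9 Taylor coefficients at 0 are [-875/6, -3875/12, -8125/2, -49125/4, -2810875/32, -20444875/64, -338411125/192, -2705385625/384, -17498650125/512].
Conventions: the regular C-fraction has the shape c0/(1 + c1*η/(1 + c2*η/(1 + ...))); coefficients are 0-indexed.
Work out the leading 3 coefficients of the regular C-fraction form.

Taylor coefficients (read off): a_0 = -875/6, a_1 = -3875/12, a_2 = -8125/2.
c0 = a_0 = -875/6. Peel one level at a time: if S = 1 + c*η/S' with S'(0) = 1, then c is the η-coefficient of S and S' = c*η/(S - 1).
S_1 = c0/f = 1 + (-31/14)*η + (-4499/196)*η^2 + ...; c1 = -31/14.
S_2 = c1*η/(S_1 - 1) = 1 + (-4499/434)*η + ...; c2 = -4499/434.

The regular C-fraction coefficients are [-875/6, -31/14, -4499/434].


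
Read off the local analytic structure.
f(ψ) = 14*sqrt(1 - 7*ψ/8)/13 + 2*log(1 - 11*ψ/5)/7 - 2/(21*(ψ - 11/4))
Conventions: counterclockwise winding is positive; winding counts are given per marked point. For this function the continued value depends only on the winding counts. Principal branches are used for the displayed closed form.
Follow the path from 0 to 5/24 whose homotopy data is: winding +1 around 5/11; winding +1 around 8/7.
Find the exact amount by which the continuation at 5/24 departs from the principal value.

Continued minus principal equals (-(7/78)*sqrt(471)) + ((4/7)*pi)*i.

The rational part is single-valued and drops out of the difference; each branch term changes only by its own monodromy.
(14/13)*sqrt(1 - ψ/(8/7)): winding +1 is odd, the square root flips sign, contributing -2*(14/13)*sqrt(1 - (5/24)/(8/7)) = -2*(14/13)*sqrt(157/192) = -(7/78)*sqrt(471).
(2/7)*log(1 - ψ/(5/11)): each positive loop around 5/11 adds 2*pi*i to the log, so winding +1 contributes (2/7)*(1)*2*pi*i = (4/7)*pi*i.
Summing the contributions at ψ = 5/24 gives (-(7/78)*sqrt(471)) + ((4/7)*pi)*i.


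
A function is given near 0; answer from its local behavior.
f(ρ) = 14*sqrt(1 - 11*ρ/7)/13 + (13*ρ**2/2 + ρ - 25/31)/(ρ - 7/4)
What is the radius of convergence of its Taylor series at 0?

Denominator factor (ρ - 7/4): pole of order 1 at 7/4, modulus 7/4.
Branch term (14/13)*sqrt(1 - ρ/(7/11)): its argument vanishes at ρ = 7/11, a square-root branch point, modulus 7/11.
The radius of convergence is the smallest modulus among the singular points: 7/11.

The radius of convergence is 7/11.


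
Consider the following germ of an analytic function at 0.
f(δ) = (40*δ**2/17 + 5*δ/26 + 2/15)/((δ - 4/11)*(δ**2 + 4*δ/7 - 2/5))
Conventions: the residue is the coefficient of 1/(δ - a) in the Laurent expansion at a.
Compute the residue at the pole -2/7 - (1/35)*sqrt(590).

The residue is 460141/84201 - (7007935/39742872)*sqrt(590).

The factor δ**2 + 4*δ/7 - 2/5 splits as (δ - a)(δ - a') with a = -2/7 - (1/35)*sqrt(590), a' = -2/7 + (1/35)*sqrt(590). At the order-1 pole a set g(δ) = (δ - a)*f(δ) = [(40*δ**2/17 + 5*δ/26 + 2/15)/(δ - 4/11)] / (δ - a').
Simple pole: residue = g(a) at a = -2/7 - (1/35)*sqrt(590), which is 460141/84201 - (7007935/39742872)*sqrt(590).


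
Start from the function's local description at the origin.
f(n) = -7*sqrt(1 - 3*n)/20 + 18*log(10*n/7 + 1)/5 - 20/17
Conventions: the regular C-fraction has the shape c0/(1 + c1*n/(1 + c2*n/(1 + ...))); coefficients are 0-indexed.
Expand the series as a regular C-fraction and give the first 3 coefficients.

The regular C-fraction coefficients are [-519/340, 8993/2422, -8031811/2562476].

Taylor coefficients (expand at 0): a_0 = -519/340, a_1 = 1587/280, a_2 = -25713/7840.
c0 = a_0 = -519/340. Peel one level at a time: if S = 1 + c*n/S' with S'(0) = 1, then c is the n-coefficient of S and S' = c*n/(S - 1).
S_1 = c0/f = 1 + (8993/2422)*n + (136540787/11732168)*n^2 + ...; c1 = 8993/2422.
S_2 = c1*n/(S_1 - 1) = 1 + (-8031811/2562476)*n + ...; c2 = -8031811/2562476.


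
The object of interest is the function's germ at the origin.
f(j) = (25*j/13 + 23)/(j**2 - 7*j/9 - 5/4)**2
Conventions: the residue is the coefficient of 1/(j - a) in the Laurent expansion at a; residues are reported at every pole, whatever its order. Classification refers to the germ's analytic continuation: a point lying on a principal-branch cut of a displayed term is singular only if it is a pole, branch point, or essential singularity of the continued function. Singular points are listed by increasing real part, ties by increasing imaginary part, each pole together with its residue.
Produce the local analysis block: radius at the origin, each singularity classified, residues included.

Radius of convergence at 0: -7/18 + (1/18)*sqrt(454).
At 7/18 - (1/18)*sqrt(454): a pole of order 2; residue (450117/2679508)*sqrt(454).
At 7/18 + (1/18)*sqrt(454): a pole of order 2; residue -(450117/2679508)*sqrt(454).


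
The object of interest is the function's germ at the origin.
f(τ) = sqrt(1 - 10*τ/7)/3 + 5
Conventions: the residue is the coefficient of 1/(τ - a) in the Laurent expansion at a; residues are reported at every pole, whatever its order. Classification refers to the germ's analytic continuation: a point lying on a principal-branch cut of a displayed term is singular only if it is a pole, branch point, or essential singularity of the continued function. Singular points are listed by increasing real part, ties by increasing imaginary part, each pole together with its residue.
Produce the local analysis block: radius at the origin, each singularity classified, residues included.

Radius of convergence at 0: 7/10.
At 7/10: an algebraic (square-root) branch point.

Branch term (1/3)*sqrt(1 - τ/(7/10)): its argument vanishes at τ = 7/10, a square-root branch point, modulus 7/10.
The radius of convergence is the smallest modulus among the singular points: 7/10.


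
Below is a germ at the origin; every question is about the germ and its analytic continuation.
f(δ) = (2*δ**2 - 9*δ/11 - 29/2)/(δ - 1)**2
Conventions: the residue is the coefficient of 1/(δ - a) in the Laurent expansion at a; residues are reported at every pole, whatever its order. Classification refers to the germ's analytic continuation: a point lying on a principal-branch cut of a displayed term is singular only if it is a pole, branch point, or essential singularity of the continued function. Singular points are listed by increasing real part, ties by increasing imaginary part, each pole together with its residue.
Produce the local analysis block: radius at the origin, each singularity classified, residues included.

Radius of convergence at 0: 1.
At 1: a pole of order 2; residue 35/11.

Denominator factor (δ - 1)^2: pole of order 2 at 1, modulus 1.
The radius of convergence is the smallest modulus among the singular points: 1.
At the order-2 pole 1 set g(δ) = (δ - (1))^2*f(δ) = 2*δ**2 - 9*δ/11 - 29/2.
Order-2 pole: residue = g'(a); g'(1) = 35/11, so the residue is 35/11.


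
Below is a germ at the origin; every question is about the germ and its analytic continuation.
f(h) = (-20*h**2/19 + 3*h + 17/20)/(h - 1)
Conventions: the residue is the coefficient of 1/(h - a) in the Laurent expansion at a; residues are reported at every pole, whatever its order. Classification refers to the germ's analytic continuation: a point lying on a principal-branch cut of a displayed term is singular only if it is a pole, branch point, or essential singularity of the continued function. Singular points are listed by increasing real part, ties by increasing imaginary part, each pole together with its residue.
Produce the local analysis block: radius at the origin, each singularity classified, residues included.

Denominator factor (h - 1): pole of order 1 at 1, modulus 1.
The radius of convergence is the smallest modulus among the singular points: 1.
At the order-1 pole 1 set g(h) = (h - (1))*f(h) = -20*h**2/19 + 3*h + 17/20.
Simple pole: residue = g(a) at a = 1, which is 1063/380.

Radius of convergence at 0: 1.
At 1: a pole of order 1; residue 1063/380.


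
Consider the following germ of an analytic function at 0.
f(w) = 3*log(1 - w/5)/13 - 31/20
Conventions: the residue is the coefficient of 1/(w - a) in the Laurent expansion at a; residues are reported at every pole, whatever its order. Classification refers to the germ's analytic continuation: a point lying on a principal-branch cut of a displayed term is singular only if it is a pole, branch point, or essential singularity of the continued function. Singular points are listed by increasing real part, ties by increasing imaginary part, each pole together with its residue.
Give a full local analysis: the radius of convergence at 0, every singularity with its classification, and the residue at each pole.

Branch term (3/13)*log(1 - w/(5)): its argument vanishes at w = 5, a logarithmic branch point, modulus 5.
The radius of convergence is the smallest modulus among the singular points: 5.

Radius of convergence at 0: 5.
At 5: a logarithmic branch point.


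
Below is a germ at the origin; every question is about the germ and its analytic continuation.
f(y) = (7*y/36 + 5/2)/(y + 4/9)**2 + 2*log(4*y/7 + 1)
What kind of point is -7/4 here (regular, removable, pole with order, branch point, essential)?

The term (2)*log(1 - y/(-7/4)) has argument 1 - -7/4/(-7/4) = 0 at -7/4: a logarithmic (infinitely-sheeted) branch point; the remaining terms are analytic or single-valued there.

The point is a logarithmic branch point.


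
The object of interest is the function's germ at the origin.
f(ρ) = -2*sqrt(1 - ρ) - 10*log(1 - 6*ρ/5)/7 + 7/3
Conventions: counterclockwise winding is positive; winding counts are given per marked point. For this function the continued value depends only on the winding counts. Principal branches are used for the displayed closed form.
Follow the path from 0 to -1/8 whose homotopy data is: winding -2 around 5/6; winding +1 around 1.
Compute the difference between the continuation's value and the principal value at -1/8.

Continued minus principal equals ((3)*sqrt(2)) + ((40/7)*pi)*i.

The rational part is single-valued and drops out of the difference; each branch term changes only by its own monodromy.
(-2)*sqrt(1 - ρ/(1)): winding +1 is odd, the square root flips sign, contributing -2*(-2)*sqrt(1 - (-1/8)/(1)) = -2*(-2)*sqrt(9/8) = (3)*sqrt(2).
(-10/7)*log(1 - ρ/(5/6)): each positive loop around 5/6 adds 2*pi*i to the log, so winding -2 contributes (-10/7)*(-2)*2*pi*i = (40/7)*pi*i.
Summing the contributions at ρ = -1/8 gives ((3)*sqrt(2)) + ((40/7)*pi)*i.


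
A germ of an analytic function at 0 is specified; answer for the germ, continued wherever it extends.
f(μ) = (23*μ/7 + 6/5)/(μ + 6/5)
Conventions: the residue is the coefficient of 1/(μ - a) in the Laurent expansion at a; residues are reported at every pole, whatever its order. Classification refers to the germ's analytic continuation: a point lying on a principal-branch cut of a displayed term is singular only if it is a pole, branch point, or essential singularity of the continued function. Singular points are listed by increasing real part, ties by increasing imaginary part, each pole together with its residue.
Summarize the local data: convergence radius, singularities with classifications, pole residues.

Denominator factor (μ + 6/5): pole of order 1 at -6/5, modulus 6/5.
The radius of convergence is the smallest modulus among the singular points: 6/5.
At the order-1 pole -6/5 set g(μ) = (μ - (-6/5))*f(μ) = 23*μ/7 + 6/5.
Simple pole: residue = g(a) at a = -6/5, which is -96/35.

Radius of convergence at 0: 6/5.
At -6/5: a pole of order 1; residue -96/35.


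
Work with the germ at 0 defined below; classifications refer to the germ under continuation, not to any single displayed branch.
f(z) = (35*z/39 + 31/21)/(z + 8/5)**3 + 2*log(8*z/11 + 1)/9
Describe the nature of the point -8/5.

The denominator factor z + 8/5 vanishes at -8/5 and appears to the power 3; the numerator there equals 11/273, nonzero, and no other factor vanishes.
The branch terms are analytic at this point.
Hence a pole whose order is the multiplicity, 3.

The point is a pole of order 3.


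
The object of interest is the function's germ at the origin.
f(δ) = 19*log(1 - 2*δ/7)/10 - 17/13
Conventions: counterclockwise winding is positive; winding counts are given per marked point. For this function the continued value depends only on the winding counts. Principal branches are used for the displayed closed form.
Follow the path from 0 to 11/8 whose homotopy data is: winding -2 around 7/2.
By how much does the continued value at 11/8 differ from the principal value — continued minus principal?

The rational part is single-valued and drops out of the difference; each branch term changes only by its own monodromy.
(19/10)*log(1 - δ/(7/2)): each positive loop around 7/2 adds 2*pi*i to the log, so winding -2 contributes (19/10)*(-2)*2*pi*i = -(38/5)*pi*i.
Summing the contributions at δ = 11/8 gives -(38/5)*pi*i.

Continued minus principal equals -(38/5)*pi*i.


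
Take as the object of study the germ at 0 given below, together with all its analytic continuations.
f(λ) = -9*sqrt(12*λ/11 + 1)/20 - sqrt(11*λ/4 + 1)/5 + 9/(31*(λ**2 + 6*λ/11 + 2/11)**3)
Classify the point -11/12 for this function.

The term (-9/20)*sqrt(1 - λ/(-11/12)) has argument 1 - -11/12/(-11/12) = 0 at -11/12: a square-root (algebraic, two-sheeted) branch point; the remaining terms are analytic or single-valued there.

The point is an algebraic (square-root) branch point.


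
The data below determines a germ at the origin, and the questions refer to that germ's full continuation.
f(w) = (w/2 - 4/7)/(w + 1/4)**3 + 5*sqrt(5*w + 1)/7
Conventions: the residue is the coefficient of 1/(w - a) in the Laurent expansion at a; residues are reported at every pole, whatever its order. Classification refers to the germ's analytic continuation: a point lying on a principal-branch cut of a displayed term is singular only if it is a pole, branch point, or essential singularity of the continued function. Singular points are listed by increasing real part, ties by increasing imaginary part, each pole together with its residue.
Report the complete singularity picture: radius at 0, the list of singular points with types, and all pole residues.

Denominator factor (w + 1/4)^3: pole of order 3 at -1/4, modulus 1/4.
Branch term (5/7)*sqrt(1 - w/(-1/5)): its argument vanishes at w = -1/5, a square-root branch point, modulus 1/5.
The radius of convergence is the smallest modulus among the singular points: 1/5.
The branch term is analytic at -1/4 and contributes nothing to the residue; only the rational part matters.
At the order-3 pole -1/4 set g(w) = (w - (-1/4))^3*(rational part) = w/2 - 4/7.
Order-3 pole: residue = g''(a)/2; g''(-1/4) = 0, so the residue is 0.
List the singular points by increasing real part (a conjugate pair: the negative imaginary part first).

Radius of convergence at 0: 1/5.
At -1/4: a pole of order 3; residue 0.
At -1/5: an algebraic (square-root) branch point.


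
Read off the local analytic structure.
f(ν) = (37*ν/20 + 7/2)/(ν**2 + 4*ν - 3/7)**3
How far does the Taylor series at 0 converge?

Denominator factor (ν**2 + 4*ν - 3/7)^3: discriminant 124/7, real irrational roots -2 + (1/7)*sqrt(217) and -2 - (1/7)*sqrt(217); poles of order 3, moduli -2 + (1/7)*sqrt(217) and 2 + (1/7)*sqrt(217).
The radius of convergence is the smallest modulus among the singular points: -2 + (1/7)*sqrt(217).

The radius of convergence is -2 + (1/7)*sqrt(217).


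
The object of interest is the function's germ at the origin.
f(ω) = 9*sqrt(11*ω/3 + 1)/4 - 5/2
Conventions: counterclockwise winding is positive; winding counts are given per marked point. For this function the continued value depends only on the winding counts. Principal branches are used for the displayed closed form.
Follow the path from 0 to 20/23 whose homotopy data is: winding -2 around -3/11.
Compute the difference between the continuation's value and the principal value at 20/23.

The rational part is single-valued and drops out of the difference; each branch term changes only by its own monodromy.
(9/4)*sqrt(1 - ω/(-3/11)): winding -2 is even, the square root returns to the same sheet, contribution 0.
Summing the contributions at ω = 20/23 gives 0.

Continued minus principal equals 0.


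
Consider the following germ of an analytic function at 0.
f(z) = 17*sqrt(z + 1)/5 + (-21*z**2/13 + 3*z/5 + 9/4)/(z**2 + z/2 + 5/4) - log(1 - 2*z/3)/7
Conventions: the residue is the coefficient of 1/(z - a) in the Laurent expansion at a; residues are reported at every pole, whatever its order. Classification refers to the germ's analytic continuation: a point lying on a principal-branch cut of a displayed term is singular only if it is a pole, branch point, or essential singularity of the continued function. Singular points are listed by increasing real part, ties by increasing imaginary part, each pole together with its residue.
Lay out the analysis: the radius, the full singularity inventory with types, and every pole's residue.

Denominator factor (z**2 + z/2 + 5/4): discriminant -19/4, complex-conjugate roots (-1/4) + ((1/4)*sqrt(19))*i and (-1/4) - ((1/4)*sqrt(19))*i; poles of order 1, moduli (1/2)*sqrt(5) and (1/2)*sqrt(5).
Branch term (17/5)*sqrt(1 - z/(-1)): its argument vanishes at z = -1, a square-root branch point, modulus 1.
Branch term (-1/7)*log(1 - z/(3/2)): its argument vanishes at z = 3/2, a logarithmic branch point, modulus 3/2.
The radius of convergence is the smallest modulus among the singular points: 1.
The branch terms are analytic at (-1/4) - ((1/4)*sqrt(19))*i and contribute nothing to the residue; only the rational part matters.
The factor z**2 + z/2 + 5/4 splits as (z - a)(z - a') with a = (-1/4) - ((1/4)*sqrt(19))*i, a' = (-1/4) + ((1/4)*sqrt(19))*i. At the order-1 pole a set g(z) = (z - a)*(rational part) = [-21*z**2/13 + 3*z/5 + 9/4] / (z - a').
Simple pole: residue = g(a) at a = (-1/4) - ((1/4)*sqrt(19))*i, which is (183/260) + ((2037/4940)*sqrt(19))*i.
The branch terms are analytic at (-1/4) + ((1/4)*sqrt(19))*i and contribute nothing to the residue; only the rational part matters.
The factor z**2 + z/2 + 5/4 splits as (z - a)(z - a') with a = (-1/4) + ((1/4)*sqrt(19))*i, a' = (-1/4) - ((1/4)*sqrt(19))*i. At the order-1 pole a set g(z) = (z - a)*(rational part) = [-21*z**2/13 + 3*z/5 + 9/4] / (z - a').
Simple pole: residue = g(a) at a = (-1/4) + ((1/4)*sqrt(19))*i, which is (183/260) - ((2037/4940)*sqrt(19))*i.
List the singular points by increasing real part (a conjugate pair: the negative imaginary part first).

Radius of convergence at 0: 1.
At -1: an algebraic (square-root) branch point.
At (-1/4) - ((1/4)*sqrt(19))*i: a pole of order 1; residue (183/260) + ((2037/4940)*sqrt(19))*i.
At (-1/4) + ((1/4)*sqrt(19))*i: a pole of order 1; residue (183/260) - ((2037/4940)*sqrt(19))*i.
At 3/2: a logarithmic branch point.


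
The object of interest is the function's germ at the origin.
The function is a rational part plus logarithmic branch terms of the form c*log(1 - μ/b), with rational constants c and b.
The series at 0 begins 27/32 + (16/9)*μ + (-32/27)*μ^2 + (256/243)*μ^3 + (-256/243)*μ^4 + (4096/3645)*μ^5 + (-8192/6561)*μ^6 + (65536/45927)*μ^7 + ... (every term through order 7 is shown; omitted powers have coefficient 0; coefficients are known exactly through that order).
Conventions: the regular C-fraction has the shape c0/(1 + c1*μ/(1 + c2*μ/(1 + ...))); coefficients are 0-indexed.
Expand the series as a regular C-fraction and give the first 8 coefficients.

The regular C-fraction coefficients are [27/32, -512/243, 674/243, 18/337, 620/1011, 1348/6975, 3302/6975, 2790/11557].


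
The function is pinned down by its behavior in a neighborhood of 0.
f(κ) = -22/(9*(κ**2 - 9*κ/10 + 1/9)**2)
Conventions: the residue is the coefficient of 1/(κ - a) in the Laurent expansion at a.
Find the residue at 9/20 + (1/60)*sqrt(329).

The factor κ**2 - 9*κ/10 + 1/9 splits as (κ - a)(κ - a') with a = 9/20 + (1/60)*sqrt(329), a' = 9/20 - (1/60)*sqrt(329). At the order-2 pole a set g(κ) = (κ - a)^2*f(κ) = [-22/9] / (κ - a')^2.
Order-2 pole: residue = g'(a); g'(9/20 + (1/60)*sqrt(329)) = (132000/108241)*sqrt(329), so the residue is (132000/108241)*sqrt(329).

The residue is (132000/108241)*sqrt(329).


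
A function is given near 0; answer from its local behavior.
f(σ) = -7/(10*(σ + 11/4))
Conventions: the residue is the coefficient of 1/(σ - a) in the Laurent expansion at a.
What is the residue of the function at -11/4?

At the order-1 pole -11/4 set g(σ) = (σ - (-11/4))*f(σ) = -7/10.
Simple pole: residue = g(a) at a = -11/4, which is -7/10.

The residue is -7/10.


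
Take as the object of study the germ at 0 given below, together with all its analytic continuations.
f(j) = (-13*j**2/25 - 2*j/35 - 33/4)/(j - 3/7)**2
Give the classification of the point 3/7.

The point is a pole of order 2.

The denominator factor j - 3/7 vanishes at 3/7 and appears to the power 2; the numerator there equals -837/100, nonzero, and no other factor vanishes.
Hence a pole whose order is the multiplicity, 2.


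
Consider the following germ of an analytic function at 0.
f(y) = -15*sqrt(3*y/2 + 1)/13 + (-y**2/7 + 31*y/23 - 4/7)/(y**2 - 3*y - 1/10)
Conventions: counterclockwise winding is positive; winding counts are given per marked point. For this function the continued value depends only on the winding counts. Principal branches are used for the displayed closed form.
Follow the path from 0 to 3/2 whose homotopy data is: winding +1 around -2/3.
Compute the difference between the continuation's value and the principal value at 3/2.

Continued minus principal equals (15/13)*sqrt(13).

The rational part is single-valued and drops out of the difference; each branch term changes only by its own monodromy.
(-15/13)*sqrt(1 - y/(-2/3)): winding +1 is odd, the square root flips sign, contributing -2*(-15/13)*sqrt(1 - (3/2)/(-2/3)) = -2*(-15/13)*sqrt(13/4) = (15/13)*sqrt(13).
Summing the contributions at y = 3/2 gives (15/13)*sqrt(13).


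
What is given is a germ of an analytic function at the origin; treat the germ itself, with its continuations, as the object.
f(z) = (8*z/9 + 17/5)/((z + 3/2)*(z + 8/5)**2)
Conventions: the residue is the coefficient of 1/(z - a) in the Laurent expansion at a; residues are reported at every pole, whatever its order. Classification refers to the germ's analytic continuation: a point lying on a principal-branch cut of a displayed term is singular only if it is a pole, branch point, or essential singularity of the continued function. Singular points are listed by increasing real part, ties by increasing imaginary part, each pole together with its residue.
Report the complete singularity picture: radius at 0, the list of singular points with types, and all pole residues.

Radius of convergence at 0: 3/2.
At -8/5: a pole of order 2; residue -620/3.
At -3/2: a pole of order 1; residue 620/3.

Denominator factor (z + 8/5)^2: pole of order 2 at -8/5, modulus 8/5.
Denominator factor (z + 3/2): pole of order 1 at -3/2, modulus 3/2.
The radius of convergence is the smallest modulus among the singular points: 3/2.
At the order-2 pole -8/5 set g(z) = (z - (-8/5))^2*f(z) = (8*z/9 + 17/5)/(z + 3/2).
Order-2 pole: residue = g'(a); g'(-8/5) = -620/3, so the residue is -620/3.
At the order-1 pole -3/2 set g(z) = (z - (-3/2))*f(z) = (8*z/9 + 17/5)/(z + 8/5)**2.
Simple pole: residue = g(a) at a = -3/2, which is 620/3.
List the singular points by increasing real part (a conjugate pair: the negative imaginary part first).


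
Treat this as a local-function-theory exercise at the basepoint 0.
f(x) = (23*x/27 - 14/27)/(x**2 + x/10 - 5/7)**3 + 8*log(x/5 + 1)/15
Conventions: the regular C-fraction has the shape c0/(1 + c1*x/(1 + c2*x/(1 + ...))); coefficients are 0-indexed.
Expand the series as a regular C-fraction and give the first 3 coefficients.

The regular C-fraction coefficients are [4802/3375, 68902/60025, 33182992853/16543370200].

Taylor coefficients (expand at 0): a_0 = 4802/3375, a_1 = -137804/84375, a_2 = 7243223/1406250.
c0 = a_0 = 4802/3375. Peel one level at a time: if S = 1 + c*x/S' with S'(0) = 1, then c is the x-coefficient of S and S' = c*x/(S - 1).
S_1 = c0/f = 1 + (68902/60025)*x + (-33182992853/14412002500)*x^2 + ...; c1 = 68902/60025.
S_2 = c1*x/(S_1 - 1) = 1 + (33182992853/16543370200)*x + ...; c2 = 33182992853/16543370200.


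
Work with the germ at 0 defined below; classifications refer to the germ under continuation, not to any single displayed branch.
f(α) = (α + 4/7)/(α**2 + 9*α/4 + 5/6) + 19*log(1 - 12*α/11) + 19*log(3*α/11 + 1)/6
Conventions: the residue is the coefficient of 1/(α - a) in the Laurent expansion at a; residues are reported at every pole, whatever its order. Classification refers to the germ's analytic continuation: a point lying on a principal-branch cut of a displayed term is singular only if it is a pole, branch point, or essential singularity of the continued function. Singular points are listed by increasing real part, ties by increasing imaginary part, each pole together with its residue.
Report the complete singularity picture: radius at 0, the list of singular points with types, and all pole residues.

Radius of convergence at 0: 9/8 - (1/24)*sqrt(249).
At -11/3: a logarithmic branch point.
At -9/8 - (1/24)*sqrt(249): a pole of order 1; residue 1/2 + (31/1162)*sqrt(249).
At -9/8 + (1/24)*sqrt(249): a pole of order 1; residue 1/2 - (31/1162)*sqrt(249).
At 11/12: a logarithmic branch point.

Denominator factor (α**2 + 9*α/4 + 5/6): discriminant 83/48, real irrational roots -9/8 + (1/24)*sqrt(249) and -9/8 - (1/24)*sqrt(249); poles of order 1, moduli 9/8 - (1/24)*sqrt(249) and 9/8 + (1/24)*sqrt(249).
Branch term (19)*log(1 - α/(11/12)): its argument vanishes at α = 11/12, a logarithmic branch point, modulus 11/12.
Branch term (19/6)*log(1 - α/(-11/3)): its argument vanishes at α = -11/3, a logarithmic branch point, modulus 11/3.
The radius of convergence is the smallest modulus among the singular points: 9/8 - (1/24)*sqrt(249).
The branch terms are analytic at -9/8 - (1/24)*sqrt(249) and contribute nothing to the residue; only the rational part matters.
The factor α**2 + 9*α/4 + 5/6 splits as (α - a)(α - a') with a = -9/8 - (1/24)*sqrt(249), a' = -9/8 + (1/24)*sqrt(249). At the order-1 pole a set g(α) = (α - a)*(rational part) = [α + 4/7] / (α - a').
Simple pole: residue = g(a) at a = -9/8 - (1/24)*sqrt(249), which is 1/2 + (31/1162)*sqrt(249).
The branch terms are analytic at -9/8 + (1/24)*sqrt(249) and contribute nothing to the residue; only the rational part matters.
The factor α**2 + 9*α/4 + 5/6 splits as (α - a)(α - a') with a = -9/8 + (1/24)*sqrt(249), a' = -9/8 - (1/24)*sqrt(249). At the order-1 pole a set g(α) = (α - a)*(rational part) = [α + 4/7] / (α - a').
Simple pole: residue = g(a) at a = -9/8 + (1/24)*sqrt(249), which is 1/2 - (31/1162)*sqrt(249).
List the singular points by increasing real part (a conjugate pair: the negative imaginary part first).


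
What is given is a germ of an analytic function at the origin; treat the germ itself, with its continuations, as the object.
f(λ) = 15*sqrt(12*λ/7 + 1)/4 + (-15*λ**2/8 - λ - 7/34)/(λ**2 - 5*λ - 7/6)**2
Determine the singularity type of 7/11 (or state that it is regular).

Denominator factors: λ**2 - 5*λ - 7/6 = -2863/726 at λ = 7/11 — none vanishes.
Branch term sqrt(1 - λ/(-7/12)): argument at 7/11 is 23/11, nonzero, so 7/11 is not its branch point (a point on a principal cut is still regular for the continued germ).
So the germ continues analytically to 7/11.

The point is a regular point.


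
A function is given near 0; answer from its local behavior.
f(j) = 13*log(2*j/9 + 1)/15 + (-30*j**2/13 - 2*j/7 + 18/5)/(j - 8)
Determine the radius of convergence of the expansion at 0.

The radius of convergence is 9/2.

Denominator factor (j - 8): pole of order 1 at 8, modulus 8.
Branch term (13/15)*log(1 - j/(-9/2)): its argument vanishes at j = -9/2, a logarithmic branch point, modulus 9/2.
The radius of convergence is the smallest modulus among the singular points: 9/2.


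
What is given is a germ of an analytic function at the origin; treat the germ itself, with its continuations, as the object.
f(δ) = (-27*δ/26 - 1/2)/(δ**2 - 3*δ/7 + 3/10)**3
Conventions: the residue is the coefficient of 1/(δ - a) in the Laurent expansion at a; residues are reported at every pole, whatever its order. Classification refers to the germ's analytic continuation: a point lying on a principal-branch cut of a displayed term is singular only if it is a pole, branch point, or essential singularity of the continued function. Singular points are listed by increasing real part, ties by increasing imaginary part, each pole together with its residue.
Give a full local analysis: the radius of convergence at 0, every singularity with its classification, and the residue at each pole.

Denominator factor (δ**2 - 3*δ/7 + 3/10)^3: discriminant -249/245, complex-conjugate roots (3/14) + ((1/70)*sqrt(1245))*i and (3/14) - ((1/70)*sqrt(1245))*i; poles of order 3, moduli (1/10)*sqrt(30) and (1/10)*sqrt(30).
The radius of convergence is the smallest modulus among the singular points: (1/10)*sqrt(30).
The factor δ**2 - 3*δ/7 + 3/10 splits as (δ - a)(δ - a') with a = (3/14) - ((1/70)*sqrt(1245))*i, a' = (3/14) + ((1/70)*sqrt(1245))*i. At the order-3 pole a set g(δ) = (δ - a)^3*f(δ) = [-27*δ/26 - 1/2] / (δ - a')^3.
Order-3 pole: residue = g''(a)/2; g''((3/14) - ((1/70)*sqrt(1245))*i) = -((15786575/66899079)*sqrt(1245))*i, so the residue is -((15786575/133798158)*sqrt(1245))*i.
The factor δ**2 - 3*δ/7 + 3/10 splits as (δ - a)(δ - a') with a = (3/14) + ((1/70)*sqrt(1245))*i, a' = (3/14) - ((1/70)*sqrt(1245))*i. At the order-3 pole a set g(δ) = (δ - a)^3*f(δ) = [-27*δ/26 - 1/2] / (δ - a')^3.
Order-3 pole: residue = g''(a)/2; g''((3/14) + ((1/70)*sqrt(1245))*i) = ((15786575/66899079)*sqrt(1245))*i, so the residue is ((15786575/133798158)*sqrt(1245))*i.
List the singular points by increasing real part (a conjugate pair: the negative imaginary part first).

Radius of convergence at 0: (1/10)*sqrt(30).
At (3/14) - ((1/70)*sqrt(1245))*i: a pole of order 3; residue -((15786575/133798158)*sqrt(1245))*i.
At (3/14) + ((1/70)*sqrt(1245))*i: a pole of order 3; residue ((15786575/133798158)*sqrt(1245))*i.


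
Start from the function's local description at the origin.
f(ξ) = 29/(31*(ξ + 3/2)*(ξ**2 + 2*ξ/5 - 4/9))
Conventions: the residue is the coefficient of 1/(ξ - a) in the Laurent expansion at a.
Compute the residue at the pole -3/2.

At the order-1 pole -3/2 set g(ξ) = (ξ - (-3/2))*f(ξ) = 29/(31*(ξ**2 + 2*ξ/5 - 4/9)).
Simple pole: residue = g(a) at a = -3/2, which is 5220/6727.

The residue is 5220/6727.


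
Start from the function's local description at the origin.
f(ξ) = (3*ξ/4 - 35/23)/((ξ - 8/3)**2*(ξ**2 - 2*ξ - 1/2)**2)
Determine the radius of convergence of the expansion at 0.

Denominator factor (ξ - 8/3)^2: pole of order 2 at 8/3, modulus 8/3.
Denominator factor (ξ**2 - 2*ξ - 1/2)^2: discriminant 6, real irrational roots 1 + (1/2)*sqrt(6) and 1 - (1/2)*sqrt(6); poles of order 2, moduli 1 + (1/2)*sqrt(6) and -1 + (1/2)*sqrt(6).
The radius of convergence is the smallest modulus among the singular points: -1 + (1/2)*sqrt(6).

The radius of convergence is -1 + (1/2)*sqrt(6).


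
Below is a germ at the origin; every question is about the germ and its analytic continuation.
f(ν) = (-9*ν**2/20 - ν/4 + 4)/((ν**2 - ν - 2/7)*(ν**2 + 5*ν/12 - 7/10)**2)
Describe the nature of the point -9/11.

The point is a regular point.

Denominator factors: ν**2 + 5*ν/12 - 7/10 = -899/2420 at ν = -9/11; ν**2 - ν - 2/7 = 1018/847 at ν = -9/11 — none vanishes.
So the germ continues analytically to -9/11.


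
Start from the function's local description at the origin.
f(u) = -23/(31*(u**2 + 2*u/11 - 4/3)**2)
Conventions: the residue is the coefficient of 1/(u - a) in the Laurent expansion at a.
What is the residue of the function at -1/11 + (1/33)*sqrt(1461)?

The residue is (91839/29408956)*sqrt(1461).

The factor u**2 + 2*u/11 - 4/3 splits as (u - a)(u - a') with a = -1/11 + (1/33)*sqrt(1461), a' = -1/11 - (1/33)*sqrt(1461). At the order-2 pole a set g(u) = (u - a)^2*f(u) = [-23/31] / (u - a')^2.
Order-2 pole: residue = g'(a); g'(-1/11 + (1/33)*sqrt(1461)) = (91839/29408956)*sqrt(1461), so the residue is (91839/29408956)*sqrt(1461).


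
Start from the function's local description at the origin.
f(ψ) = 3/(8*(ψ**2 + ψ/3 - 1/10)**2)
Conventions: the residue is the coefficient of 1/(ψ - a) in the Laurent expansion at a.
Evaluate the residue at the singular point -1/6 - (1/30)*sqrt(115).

The residue is (405/2116)*sqrt(115).

The factor ψ**2 + ψ/3 - 1/10 splits as (ψ - a)(ψ - a') with a = -1/6 - (1/30)*sqrt(115), a' = -1/6 + (1/30)*sqrt(115). At the order-2 pole a set g(ψ) = (ψ - a)^2*f(ψ) = [3/8] / (ψ - a')^2.
Order-2 pole: residue = g'(a); g'(-1/6 - (1/30)*sqrt(115)) = (405/2116)*sqrt(115), so the residue is (405/2116)*sqrt(115).


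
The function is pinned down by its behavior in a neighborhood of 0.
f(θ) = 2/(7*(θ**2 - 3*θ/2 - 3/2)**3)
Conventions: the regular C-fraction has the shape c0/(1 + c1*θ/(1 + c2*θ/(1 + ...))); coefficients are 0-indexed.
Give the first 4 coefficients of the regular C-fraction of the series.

Taylor coefficients (expand at 0): a_0 = -16/189, a_1 = 16/63, a_2 = -128/189, a_3 = 32/21.
c0 = a_0 = -16/189. Peel one level at a time: if S = 1 + c*θ/S' with S'(0) = 1, then c is the θ-coefficient of S and S' = c*θ/(S - 1).
S_1 = c0/f = 1 + (3)*θ + (1)*θ^2 + ...; c1 = 3.
S_2 = c1*θ/(S_1 - 1) = 1 + (-1/3)*θ + (10/9)*θ^2 + ...; c2 = -1/3.
S_3 = c2*θ/(S_2 - 1) = 1 + (10/3)*θ + ...; c3 = 10/3.

The regular C-fraction coefficients are [-16/189, 3, -1/3, 10/3].


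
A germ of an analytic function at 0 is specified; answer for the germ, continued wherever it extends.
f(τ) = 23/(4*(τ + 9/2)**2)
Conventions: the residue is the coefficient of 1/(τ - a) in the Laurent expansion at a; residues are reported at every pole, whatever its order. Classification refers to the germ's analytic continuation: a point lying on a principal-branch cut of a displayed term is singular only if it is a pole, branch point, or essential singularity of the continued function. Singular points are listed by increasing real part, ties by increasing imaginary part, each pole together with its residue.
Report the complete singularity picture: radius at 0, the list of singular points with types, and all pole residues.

Denominator factor (τ + 9/2)^2: pole of order 2 at -9/2, modulus 9/2.
The radius of convergence is the smallest modulus among the singular points: 9/2.
At the order-2 pole -9/2 set g(τ) = (τ - (-9/2))^2*f(τ) = 23/4.
Order-2 pole: residue = g'(a); g'(-9/2) = 0, so the residue is 0.

Radius of convergence at 0: 9/2.
At -9/2: a pole of order 2; residue 0.


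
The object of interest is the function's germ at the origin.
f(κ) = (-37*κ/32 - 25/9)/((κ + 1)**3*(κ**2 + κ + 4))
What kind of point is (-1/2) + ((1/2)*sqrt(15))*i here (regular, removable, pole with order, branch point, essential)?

The denominator factor κ**2 + κ + 4 vanishes at (-1/2) + ((1/2)*sqrt(15))*i and appears to the power 1; the numerator there equals (-1267/576) - ((37/64)*sqrt(15))*i, nonzero, and no other factor vanishes.
Hence a pole whose order is the multiplicity, 1.

The point is a pole of order 1.


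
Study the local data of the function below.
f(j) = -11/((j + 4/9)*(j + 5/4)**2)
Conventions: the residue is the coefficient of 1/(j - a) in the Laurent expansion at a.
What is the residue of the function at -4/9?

The residue is -14256/841.

At the order-1 pole -4/9 set g(j) = (j - (-4/9))*f(j) = -11/(j + 5/4)**2.
Simple pole: residue = g(a) at a = -4/9, which is -14256/841.


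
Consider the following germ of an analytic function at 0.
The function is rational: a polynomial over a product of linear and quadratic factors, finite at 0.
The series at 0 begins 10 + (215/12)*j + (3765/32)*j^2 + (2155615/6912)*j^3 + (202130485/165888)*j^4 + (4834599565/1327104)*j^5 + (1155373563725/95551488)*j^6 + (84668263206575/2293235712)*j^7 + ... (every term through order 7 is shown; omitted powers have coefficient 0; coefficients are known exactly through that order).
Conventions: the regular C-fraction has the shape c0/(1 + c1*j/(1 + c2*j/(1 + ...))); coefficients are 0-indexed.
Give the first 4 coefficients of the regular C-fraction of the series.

Taylor coefficients (read off): a_0 = 10, a_1 = 215/12, a_2 = 3765/32, a_3 = 2155615/6912.
c0 = a_0 = 10. Peel one level at a time: if S = 1 + c*j/S' with S'(0) = 1, then c is the j-coefficient of S and S' = c*j/(S - 1).
S_1 = c0/f = 1 + (-43/24)*j + (-77/9)*j^2 + ...; c1 = -43/24.
S_2 = c1*j/(S_1 - 1) = 1 + (-616/129)*j + (427960/16641)*j^2 + ...; c2 = -616/129.
S_3 = c2*j/(S_2 - 1) = 1 + (53495/9933)*j + ...; c3 = 53495/9933.

The regular C-fraction coefficients are [10, -43/24, -616/129, 53495/9933].
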